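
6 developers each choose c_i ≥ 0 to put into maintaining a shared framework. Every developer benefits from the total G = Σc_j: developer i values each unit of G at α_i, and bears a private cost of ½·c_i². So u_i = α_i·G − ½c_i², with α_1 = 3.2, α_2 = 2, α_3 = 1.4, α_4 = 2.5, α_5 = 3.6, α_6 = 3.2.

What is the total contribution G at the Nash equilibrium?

15.9

Developer i's FOC: ∂u_i/∂c_i = α_i − c_i = 0, so c_i* = α_i.
NE contributions = (3.2, 2, 1.4, 2.5, 3.6, 3.2); G = 15.9.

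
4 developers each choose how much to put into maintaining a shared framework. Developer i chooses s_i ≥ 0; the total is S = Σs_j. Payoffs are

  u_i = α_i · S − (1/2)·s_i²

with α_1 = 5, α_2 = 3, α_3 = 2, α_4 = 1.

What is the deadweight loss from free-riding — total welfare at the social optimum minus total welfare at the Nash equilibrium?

Developer i's FOC: ∂u_i/∂s_i = α_i − s_i = 0, so s_i* = α_i.
NE contributions = (5, 3, 2, 1); S = 11.
W^NE = (Σα)·S − ½Σα_i² = 11² − ½·39 = 101.5.
Planner sets s_i = Σα_j = 11 for every i, so S^SO = 4·11 = 44.
W^SO = (Σα)·S^SO − ½·4·(Σα)² = (4/2)·11² = 242.
Deadweight loss = W^SO − W^NE = 140.5.

140.5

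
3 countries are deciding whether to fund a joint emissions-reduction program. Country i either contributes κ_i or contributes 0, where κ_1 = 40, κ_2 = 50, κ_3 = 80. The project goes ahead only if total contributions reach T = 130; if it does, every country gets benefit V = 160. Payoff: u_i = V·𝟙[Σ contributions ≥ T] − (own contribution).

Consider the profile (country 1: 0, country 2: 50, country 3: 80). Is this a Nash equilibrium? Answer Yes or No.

Yes

Total = 130 ≥ 130: provided.
Country 1 (pledges 0, payoff 160): pledging 40 → total 170, payoff 120. No gain.
Country 2 (pledges 50, payoff 110): dropping to 0 → total 80, payoff 0. No gain.
Country 3 (pledges 80, payoff 80): dropping to 0 → total 50, payoff 0. No gain.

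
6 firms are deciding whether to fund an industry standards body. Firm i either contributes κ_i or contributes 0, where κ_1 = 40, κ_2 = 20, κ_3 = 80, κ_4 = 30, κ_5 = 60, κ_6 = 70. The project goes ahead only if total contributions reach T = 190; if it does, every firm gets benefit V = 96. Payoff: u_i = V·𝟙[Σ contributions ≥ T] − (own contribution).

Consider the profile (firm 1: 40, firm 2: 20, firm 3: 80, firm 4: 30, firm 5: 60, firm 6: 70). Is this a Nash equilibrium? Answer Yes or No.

No

Total = 300 ≥ 190: provided.
Firm 1 (pledges 40, payoff 56): dropping to 0 → total 260, payoff 96. Profitable deviation.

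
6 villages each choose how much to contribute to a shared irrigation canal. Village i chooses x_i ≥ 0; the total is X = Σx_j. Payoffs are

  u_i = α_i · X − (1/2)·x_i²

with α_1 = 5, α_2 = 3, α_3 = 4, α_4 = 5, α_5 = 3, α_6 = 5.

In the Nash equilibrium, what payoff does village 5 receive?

Village i's FOC: ∂u_i/∂x_i = α_i − x_i = 0, so x_i* = α_i.
NE contributions = (5, 3, 4, 5, 3, 5); X = 25.
u_5 = α_5·X − ½·(x_5)² = 3·25 − ½·3² = 70.5.

70.5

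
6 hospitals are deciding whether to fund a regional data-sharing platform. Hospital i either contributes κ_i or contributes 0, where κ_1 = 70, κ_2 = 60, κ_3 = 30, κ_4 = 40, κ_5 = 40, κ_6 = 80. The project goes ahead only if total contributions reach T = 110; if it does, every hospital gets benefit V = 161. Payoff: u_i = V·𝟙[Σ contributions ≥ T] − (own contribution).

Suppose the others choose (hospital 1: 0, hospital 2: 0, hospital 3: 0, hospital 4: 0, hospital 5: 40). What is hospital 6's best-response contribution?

Others' total = 40. Contributing 80 brings total to 120 ≥ 110: gain V − κ_6 = 81.
Best response: 80.

80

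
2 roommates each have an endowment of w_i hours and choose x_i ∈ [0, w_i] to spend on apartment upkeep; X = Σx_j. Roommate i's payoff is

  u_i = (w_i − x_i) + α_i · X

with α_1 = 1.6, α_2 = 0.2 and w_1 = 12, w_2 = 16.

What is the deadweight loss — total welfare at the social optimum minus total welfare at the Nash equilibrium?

12.8

∂u_i/∂x_i = α_i − 1, so roommate i contributes w_i if α_i > 1, else 0.
α_i > 1 for i ∈ {1}; NE contributions (12, 0), X = 12.
W^NE = Σw_i − X^NE + (Σα_i)·X^NE = 28 + 0.8·12 = 37.6.
Planner: ∂(Σu_j)/∂x_i = Σα_j − 1 = 0.8 > 0, so everyone contributes w_i; X^SO = 28, W^SO = 28 + 0.8·28 = 50.4.
Deadweight loss = 12.8.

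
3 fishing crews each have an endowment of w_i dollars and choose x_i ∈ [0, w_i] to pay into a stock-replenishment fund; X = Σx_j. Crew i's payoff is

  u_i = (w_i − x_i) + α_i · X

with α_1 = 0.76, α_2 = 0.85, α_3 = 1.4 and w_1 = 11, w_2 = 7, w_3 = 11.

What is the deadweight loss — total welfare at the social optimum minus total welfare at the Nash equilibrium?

36.18

∂u_i/∂x_i = α_i − 1, so crew i contributes w_i if α_i > 1, else 0.
α_i > 1 for i ∈ {3}; NE contributions (0, 0, 11), X = 11.
W^NE = Σw_i − X^NE + (Σα_i)·X^NE = 29 + 2.01·11 = 51.11.
Planner: ∂(Σu_j)/∂x_i = Σα_j − 1 = 2.01 > 0, so everyone contributes w_i; X^SO = 29, W^SO = 29 + 2.01·29 = 87.29.
Deadweight loss = 36.18.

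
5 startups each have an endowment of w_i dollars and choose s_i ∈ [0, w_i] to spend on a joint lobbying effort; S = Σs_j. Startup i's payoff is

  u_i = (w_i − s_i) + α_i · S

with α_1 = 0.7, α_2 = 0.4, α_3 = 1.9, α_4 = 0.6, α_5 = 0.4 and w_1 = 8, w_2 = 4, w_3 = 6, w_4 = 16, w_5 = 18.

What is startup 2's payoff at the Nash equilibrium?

6.4

∂u_i/∂s_i = α_i − 1, so startup i contributes w_i if α_i > 1, else 0.
α_i > 1 for i ∈ {3}; NE contributions (0, 0, 6, 0, 0), S = 6.
u_2 = (4 − 0) + 0.4·6 = 6.4.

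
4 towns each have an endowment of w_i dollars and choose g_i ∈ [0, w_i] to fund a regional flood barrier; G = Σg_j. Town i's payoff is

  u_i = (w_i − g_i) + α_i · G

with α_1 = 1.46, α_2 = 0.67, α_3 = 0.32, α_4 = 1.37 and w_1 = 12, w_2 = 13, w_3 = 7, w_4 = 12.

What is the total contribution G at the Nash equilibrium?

24

∂u_i/∂g_i = α_i − 1, so town i contributes w_i if α_i > 1, else 0.
α_i > 1 for i ∈ {1, 4}; NE contributions (12, 0, 0, 12), G = 24.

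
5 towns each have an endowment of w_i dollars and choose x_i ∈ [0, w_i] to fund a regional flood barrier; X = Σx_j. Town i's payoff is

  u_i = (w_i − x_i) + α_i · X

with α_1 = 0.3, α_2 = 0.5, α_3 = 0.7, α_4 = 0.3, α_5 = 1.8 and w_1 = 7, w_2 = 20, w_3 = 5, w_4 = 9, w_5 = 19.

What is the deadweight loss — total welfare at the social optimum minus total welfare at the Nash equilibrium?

106.6

∂u_i/∂x_i = α_i − 1, so town i contributes w_i if α_i > 1, else 0.
α_i > 1 for i ∈ {5}; NE contributions (0, 0, 0, 0, 19), X = 19.
W^NE = Σw_i − X^NE + (Σα_i)·X^NE = 60 + 2.6·19 = 109.4.
Planner: ∂(Σu_j)/∂x_i = Σα_j − 1 = 2.6 > 0, so everyone contributes w_i; X^SO = 60, W^SO = 60 + 2.6·60 = 216.
Deadweight loss = 106.6.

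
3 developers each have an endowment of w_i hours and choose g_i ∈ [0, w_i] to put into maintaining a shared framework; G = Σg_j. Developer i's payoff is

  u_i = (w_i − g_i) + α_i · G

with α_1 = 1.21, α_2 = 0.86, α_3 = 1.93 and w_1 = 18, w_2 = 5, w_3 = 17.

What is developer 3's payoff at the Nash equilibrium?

∂u_i/∂g_i = α_i − 1, so developer i contributes w_i if α_i > 1, else 0.
α_i > 1 for i ∈ {1, 3}; NE contributions (18, 0, 17), G = 35.
u_3 = (17 − 17) + 1.93·35 = 67.55.

67.55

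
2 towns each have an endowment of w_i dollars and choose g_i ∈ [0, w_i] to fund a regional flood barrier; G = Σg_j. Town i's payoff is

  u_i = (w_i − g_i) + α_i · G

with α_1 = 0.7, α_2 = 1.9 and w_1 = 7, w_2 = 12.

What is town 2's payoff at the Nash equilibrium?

∂u_i/∂g_i = α_i − 1, so town i contributes w_i if α_i > 1, else 0.
α_i > 1 for i ∈ {2}; NE contributions (0, 12), G = 12.
u_2 = (12 − 12) + 1.9·12 = 22.8.

22.8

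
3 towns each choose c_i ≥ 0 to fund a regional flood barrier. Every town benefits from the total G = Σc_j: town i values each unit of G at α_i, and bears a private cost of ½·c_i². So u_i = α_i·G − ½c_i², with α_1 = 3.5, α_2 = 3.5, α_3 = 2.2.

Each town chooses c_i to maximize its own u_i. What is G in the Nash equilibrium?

Town i's FOC: ∂u_i/∂c_i = α_i − c_i = 0, so c_i* = α_i.
NE contributions = (3.5, 3.5, 2.2); G = 9.2.

9.2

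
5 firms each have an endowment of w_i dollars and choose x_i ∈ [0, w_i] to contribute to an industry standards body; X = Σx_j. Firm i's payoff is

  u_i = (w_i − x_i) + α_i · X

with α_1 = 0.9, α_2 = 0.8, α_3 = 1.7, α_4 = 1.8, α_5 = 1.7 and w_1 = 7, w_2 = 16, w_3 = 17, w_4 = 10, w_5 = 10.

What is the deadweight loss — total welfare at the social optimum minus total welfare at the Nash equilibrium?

135.7

∂u_i/∂x_i = α_i − 1, so firm i contributes w_i if α_i > 1, else 0.
α_i > 1 for i ∈ {3, 4, 5}; NE contributions (0, 0, 17, 10, 10), X = 37.
W^NE = Σw_i − X^NE + (Σα_i)·X^NE = 60 + 5.9·37 = 278.3.
Planner: ∂(Σu_j)/∂x_i = Σα_j − 1 = 5.9 > 0, so everyone contributes w_i; X^SO = 60, W^SO = 60 + 5.9·60 = 414.
Deadweight loss = 135.7.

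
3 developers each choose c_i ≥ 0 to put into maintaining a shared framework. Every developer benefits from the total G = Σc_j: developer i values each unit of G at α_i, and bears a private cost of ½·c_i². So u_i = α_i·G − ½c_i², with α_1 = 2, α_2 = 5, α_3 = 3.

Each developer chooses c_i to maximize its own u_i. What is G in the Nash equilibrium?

Developer i's FOC: ∂u_i/∂c_i = α_i − c_i = 0, so c_i* = α_i.
NE contributions = (2, 5, 3); G = 10.

10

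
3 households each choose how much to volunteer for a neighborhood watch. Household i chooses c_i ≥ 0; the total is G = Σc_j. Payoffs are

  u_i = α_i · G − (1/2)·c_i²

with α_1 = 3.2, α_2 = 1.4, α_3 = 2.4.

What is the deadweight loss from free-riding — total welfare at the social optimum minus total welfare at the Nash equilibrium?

Household i's FOC: ∂u_i/∂c_i = α_i − c_i = 0, so c_i* = α_i.
NE contributions = (3.2, 1.4, 2.4); G = 7.
W^NE = (Σα)·G − ½Σα_i² = 7² − ½·17.96 = 40.02.
Planner sets c_i = Σα_j = 7 for every i, so G^SO = 3·7 = 21.
W^SO = (Σα)·G^SO − ½·3·(Σα)² = (3/2)·7² = 73.5.
Deadweight loss = W^SO − W^NE = 33.48.

33.48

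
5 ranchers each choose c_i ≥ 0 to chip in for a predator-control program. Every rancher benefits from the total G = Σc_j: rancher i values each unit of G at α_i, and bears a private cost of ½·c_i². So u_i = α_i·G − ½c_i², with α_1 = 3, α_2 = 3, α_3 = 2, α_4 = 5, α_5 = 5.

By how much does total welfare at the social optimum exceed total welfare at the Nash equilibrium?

522

Rancher i's FOC: ∂u_i/∂c_i = α_i − c_i = 0, so c_i* = α_i.
NE contributions = (3, 3, 2, 5, 5); G = 18.
W^NE = (Σα)·G − ½Σα_i² = 18² − ½·72 = 288.
Planner sets c_i = Σα_j = 18 for every i, so G^SO = 5·18 = 90.
W^SO = (Σα)·G^SO − ½·5·(Σα)² = (5/2)·18² = 810.
Deadweight loss = W^SO − W^NE = 522.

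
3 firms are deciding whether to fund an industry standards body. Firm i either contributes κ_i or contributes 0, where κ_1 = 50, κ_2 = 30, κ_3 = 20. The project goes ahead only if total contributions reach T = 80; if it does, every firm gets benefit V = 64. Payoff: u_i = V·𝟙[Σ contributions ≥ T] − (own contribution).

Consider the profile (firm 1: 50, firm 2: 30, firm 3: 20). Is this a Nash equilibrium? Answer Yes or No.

No

Total = 100 ≥ 80: provided.
Firm 1 (pledges 50, payoff 14): dropping to 0 → total 50, payoff 0. No gain.
Firm 2 (pledges 30, payoff 34): dropping to 0 → total 70, payoff 0. No gain.
Firm 3 (pledges 20, payoff 44): dropping to 0 → total 80, payoff 64. Profitable deviation.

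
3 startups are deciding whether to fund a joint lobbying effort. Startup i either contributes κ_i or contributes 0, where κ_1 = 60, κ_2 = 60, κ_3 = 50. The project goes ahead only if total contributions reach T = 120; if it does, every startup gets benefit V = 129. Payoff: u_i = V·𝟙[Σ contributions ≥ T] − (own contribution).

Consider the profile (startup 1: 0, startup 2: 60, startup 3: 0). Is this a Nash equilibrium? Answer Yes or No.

Total = 60 < 120: not provided.
Startup 1 (pledges 0, payoff 0): pledging 60 → total 120, payoff 69. Profitable deviation.

No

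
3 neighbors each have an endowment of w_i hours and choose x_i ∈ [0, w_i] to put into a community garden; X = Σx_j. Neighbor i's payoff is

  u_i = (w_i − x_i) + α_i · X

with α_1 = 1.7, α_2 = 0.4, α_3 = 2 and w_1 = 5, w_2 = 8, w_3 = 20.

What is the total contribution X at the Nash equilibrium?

25

∂u_i/∂x_i = α_i − 1, so neighbor i contributes w_i if α_i > 1, else 0.
α_i > 1 for i ∈ {1, 3}; NE contributions (5, 0, 20), X = 25.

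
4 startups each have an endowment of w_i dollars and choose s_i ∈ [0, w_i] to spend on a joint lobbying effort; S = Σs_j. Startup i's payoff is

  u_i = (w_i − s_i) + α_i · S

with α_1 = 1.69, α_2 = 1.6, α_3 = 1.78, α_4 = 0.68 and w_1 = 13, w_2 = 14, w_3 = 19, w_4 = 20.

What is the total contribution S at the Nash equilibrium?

∂u_i/∂s_i = α_i − 1, so startup i contributes w_i if α_i > 1, else 0.
α_i > 1 for i ∈ {1, 2, 3}; NE contributions (13, 14, 19, 0), S = 46.

46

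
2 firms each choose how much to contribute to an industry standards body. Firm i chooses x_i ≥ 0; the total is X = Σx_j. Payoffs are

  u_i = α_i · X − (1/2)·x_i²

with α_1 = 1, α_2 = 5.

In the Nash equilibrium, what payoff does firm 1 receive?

5.5

Firm i's FOC: ∂u_i/∂x_i = α_i − x_i = 0, so x_i* = α_i.
NE contributions = (1, 5); X = 6.
u_1 = α_1·X − ½·(x_1)² = 1·6 − ½·1² = 5.5.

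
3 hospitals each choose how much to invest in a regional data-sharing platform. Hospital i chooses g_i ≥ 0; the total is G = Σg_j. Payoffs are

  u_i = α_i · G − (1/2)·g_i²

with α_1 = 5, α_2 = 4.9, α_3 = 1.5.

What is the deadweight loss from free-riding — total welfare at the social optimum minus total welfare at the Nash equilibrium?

Hospital i's FOC: ∂u_i/∂g_i = α_i − g_i = 0, so g_i* = α_i.
NE contributions = (5, 4.9, 1.5); G = 11.4.
W^NE = (Σα)·G − ½Σα_i² = 11.4² − ½·51.26 = 104.33.
Planner sets g_i = Σα_j = 11.4 for every i, so G^SO = 3·11.4 = 34.2.
W^SO = (Σα)·G^SO − ½·3·(Σα)² = (3/2)·11.4² = 194.94.
Deadweight loss = W^SO − W^NE = 90.61.

90.61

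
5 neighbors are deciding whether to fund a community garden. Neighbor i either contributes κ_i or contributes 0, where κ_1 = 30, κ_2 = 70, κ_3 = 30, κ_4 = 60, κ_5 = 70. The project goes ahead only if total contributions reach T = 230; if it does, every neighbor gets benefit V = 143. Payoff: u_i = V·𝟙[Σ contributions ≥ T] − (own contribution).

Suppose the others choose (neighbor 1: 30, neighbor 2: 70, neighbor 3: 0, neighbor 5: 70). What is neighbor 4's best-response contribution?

Others' total = 170. Contributing 60 brings total to 230 ≥ 230: gain V − κ_4 = 83.
Best response: 60.

60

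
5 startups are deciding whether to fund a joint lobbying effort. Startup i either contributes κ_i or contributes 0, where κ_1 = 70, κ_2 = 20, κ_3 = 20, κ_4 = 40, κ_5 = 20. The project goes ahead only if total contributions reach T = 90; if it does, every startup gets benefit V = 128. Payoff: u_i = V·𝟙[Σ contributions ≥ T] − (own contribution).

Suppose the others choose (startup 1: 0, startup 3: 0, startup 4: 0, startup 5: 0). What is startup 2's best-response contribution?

0

Others' total = 0. Even contributing 20 gives 20 < 90: no benefit either way.
Best response: 0.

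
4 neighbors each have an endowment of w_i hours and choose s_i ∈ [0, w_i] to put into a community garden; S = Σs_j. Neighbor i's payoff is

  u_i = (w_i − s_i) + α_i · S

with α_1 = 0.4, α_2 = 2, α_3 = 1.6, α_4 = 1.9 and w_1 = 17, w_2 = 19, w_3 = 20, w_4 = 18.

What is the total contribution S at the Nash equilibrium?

57

∂u_i/∂s_i = α_i − 1, so neighbor i contributes w_i if α_i > 1, else 0.
α_i > 1 for i ∈ {2, 3, 4}; NE contributions (0, 19, 20, 18), S = 57.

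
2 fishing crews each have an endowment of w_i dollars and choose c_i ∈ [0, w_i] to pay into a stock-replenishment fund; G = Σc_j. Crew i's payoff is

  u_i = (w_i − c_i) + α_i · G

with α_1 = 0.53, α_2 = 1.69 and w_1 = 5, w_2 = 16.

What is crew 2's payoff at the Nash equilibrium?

27.04

∂u_i/∂c_i = α_i − 1, so crew i contributes w_i if α_i > 1, else 0.
α_i > 1 for i ∈ {2}; NE contributions (0, 16), G = 16.
u_2 = (16 − 16) + 1.69·16 = 27.04.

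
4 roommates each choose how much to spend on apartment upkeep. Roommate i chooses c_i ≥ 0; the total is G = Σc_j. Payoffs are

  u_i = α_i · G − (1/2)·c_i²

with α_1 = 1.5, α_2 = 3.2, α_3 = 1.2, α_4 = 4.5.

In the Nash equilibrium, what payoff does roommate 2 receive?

28.16

Roommate i's FOC: ∂u_i/∂c_i = α_i − c_i = 0, so c_i* = α_i.
NE contributions = (1.5, 3.2, 1.2, 4.5); G = 10.4.
u_2 = α_2·G − ½·(c_2)² = 3.2·10.4 − ½·3.2² = 28.16.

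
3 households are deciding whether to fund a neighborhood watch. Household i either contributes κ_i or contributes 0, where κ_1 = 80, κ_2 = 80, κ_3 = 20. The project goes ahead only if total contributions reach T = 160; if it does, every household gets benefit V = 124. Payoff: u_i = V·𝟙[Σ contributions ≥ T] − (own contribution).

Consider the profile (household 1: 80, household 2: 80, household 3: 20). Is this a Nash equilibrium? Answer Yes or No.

No

Total = 180 ≥ 160: provided.
Household 1 (pledges 80, payoff 44): dropping to 0 → total 100, payoff 0. No gain.
Household 2 (pledges 80, payoff 44): dropping to 0 → total 100, payoff 0. No gain.
Household 3 (pledges 20, payoff 104): dropping to 0 → total 160, payoff 124. Profitable deviation.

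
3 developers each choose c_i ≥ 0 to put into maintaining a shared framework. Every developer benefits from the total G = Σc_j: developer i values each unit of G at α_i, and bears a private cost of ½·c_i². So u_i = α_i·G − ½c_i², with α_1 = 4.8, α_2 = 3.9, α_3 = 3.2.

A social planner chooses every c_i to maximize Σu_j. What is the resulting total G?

Planner FOC: ∂(Σu_j)/∂c_i = (Σα_j) − c_i = 0, so c_i^SO = Σα_j = 11.9 for every i; G^SO = 35.7.

35.7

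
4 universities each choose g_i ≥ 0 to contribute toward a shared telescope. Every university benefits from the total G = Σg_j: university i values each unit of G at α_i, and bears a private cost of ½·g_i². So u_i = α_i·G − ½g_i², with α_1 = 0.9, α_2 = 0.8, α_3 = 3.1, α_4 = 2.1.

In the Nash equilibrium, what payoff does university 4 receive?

University i's FOC: ∂u_i/∂g_i = α_i − g_i = 0, so g_i* = α_i.
NE contributions = (0.9, 0.8, 3.1, 2.1); G = 6.9.
u_4 = α_4·G − ½·(g_4)² = 2.1·6.9 − ½·2.1² = 12.285.

12.285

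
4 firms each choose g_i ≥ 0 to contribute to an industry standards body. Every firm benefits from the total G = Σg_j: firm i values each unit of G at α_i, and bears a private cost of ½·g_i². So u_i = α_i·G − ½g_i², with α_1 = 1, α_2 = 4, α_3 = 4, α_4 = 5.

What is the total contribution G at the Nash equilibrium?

14

Firm i's FOC: ∂u_i/∂g_i = α_i − g_i = 0, so g_i* = α_i.
NE contributions = (1, 4, 4, 5); G = 14.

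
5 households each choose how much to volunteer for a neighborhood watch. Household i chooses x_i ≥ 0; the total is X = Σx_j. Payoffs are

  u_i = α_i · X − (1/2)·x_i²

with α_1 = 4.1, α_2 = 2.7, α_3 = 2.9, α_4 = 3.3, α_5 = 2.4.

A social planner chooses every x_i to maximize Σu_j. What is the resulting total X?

77

Planner FOC: ∂(Σu_j)/∂x_i = (Σα_j) − x_i = 0, so x_i^SO = Σα_j = 15.4 for every i; X^SO = 77.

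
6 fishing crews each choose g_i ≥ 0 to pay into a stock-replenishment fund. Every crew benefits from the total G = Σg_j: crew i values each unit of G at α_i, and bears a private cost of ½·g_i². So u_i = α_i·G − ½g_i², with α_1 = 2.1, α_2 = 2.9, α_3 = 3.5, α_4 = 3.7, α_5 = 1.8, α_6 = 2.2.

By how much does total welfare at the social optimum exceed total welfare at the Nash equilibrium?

548.3

Crew i's FOC: ∂u_i/∂g_i = α_i − g_i = 0, so g_i* = α_i.
NE contributions = (2.1, 2.9, 3.5, 3.7, 1.8, 2.2); G = 16.2.
W^NE = (Σα)·G − ½Σα_i² = 16.2² − ½·46.84 = 239.02.
Planner sets g_i = Σα_j = 16.2 for every i, so G^SO = 6·16.2 = 97.2.
W^SO = (Σα)·G^SO − ½·6·(Σα)² = (6/2)·16.2² = 787.32.
Deadweight loss = W^SO − W^NE = 548.3.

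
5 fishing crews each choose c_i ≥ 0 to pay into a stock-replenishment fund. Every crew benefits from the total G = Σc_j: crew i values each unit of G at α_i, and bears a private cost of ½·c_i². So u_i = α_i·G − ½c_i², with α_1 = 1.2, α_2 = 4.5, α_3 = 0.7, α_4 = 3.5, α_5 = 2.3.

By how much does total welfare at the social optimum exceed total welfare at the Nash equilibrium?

Crew i's FOC: ∂u_i/∂c_i = α_i − c_i = 0, so c_i* = α_i.
NE contributions = (1.2, 4.5, 0.7, 3.5, 2.3); G = 12.2.
W^NE = (Σα)·G − ½Σα_i² = 12.2² − ½·39.72 = 128.98.
Planner sets c_i = Σα_j = 12.2 for every i, so G^SO = 5·12.2 = 61.
W^SO = (Σα)·G^SO − ½·5·(Σα)² = (5/2)·12.2² = 372.1.
Deadweight loss = W^SO − W^NE = 243.12.

243.12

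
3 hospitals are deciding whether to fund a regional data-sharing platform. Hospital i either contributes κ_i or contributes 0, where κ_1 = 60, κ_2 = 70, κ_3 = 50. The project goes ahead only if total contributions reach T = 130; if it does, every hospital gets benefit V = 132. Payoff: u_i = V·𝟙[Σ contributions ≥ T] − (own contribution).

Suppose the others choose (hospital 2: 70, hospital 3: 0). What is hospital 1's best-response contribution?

60

Others' total = 70. Contributing 60 brings total to 130 ≥ 130: gain V − κ_1 = 72.
Best response: 60.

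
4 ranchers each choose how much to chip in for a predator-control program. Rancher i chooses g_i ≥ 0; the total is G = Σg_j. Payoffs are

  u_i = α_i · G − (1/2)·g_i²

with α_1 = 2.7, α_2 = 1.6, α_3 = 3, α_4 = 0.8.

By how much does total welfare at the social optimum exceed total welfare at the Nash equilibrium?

Rancher i's FOC: ∂u_i/∂g_i = α_i − g_i = 0, so g_i* = α_i.
NE contributions = (2.7, 1.6, 3, 0.8); G = 8.1.
W^NE = (Σα)·G − ½Σα_i² = 8.1² − ½·19.49 = 55.865.
Planner sets g_i = Σα_j = 8.1 for every i, so G^SO = 4·8.1 = 32.4.
W^SO = (Σα)·G^SO − ½·4·(Σα)² = (4/2)·8.1² = 131.22.
Deadweight loss = W^SO − W^NE = 75.355.

75.355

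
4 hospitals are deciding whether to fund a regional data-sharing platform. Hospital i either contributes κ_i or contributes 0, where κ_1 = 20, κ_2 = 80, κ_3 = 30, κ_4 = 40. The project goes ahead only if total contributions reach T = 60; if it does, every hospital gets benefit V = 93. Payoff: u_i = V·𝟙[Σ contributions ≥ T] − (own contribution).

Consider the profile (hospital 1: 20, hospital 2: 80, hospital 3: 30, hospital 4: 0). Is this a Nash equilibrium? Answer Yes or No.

No

Total = 130 ≥ 60: provided.
Hospital 1 (pledges 20, payoff 73): dropping to 0 → total 110, payoff 93. Profitable deviation.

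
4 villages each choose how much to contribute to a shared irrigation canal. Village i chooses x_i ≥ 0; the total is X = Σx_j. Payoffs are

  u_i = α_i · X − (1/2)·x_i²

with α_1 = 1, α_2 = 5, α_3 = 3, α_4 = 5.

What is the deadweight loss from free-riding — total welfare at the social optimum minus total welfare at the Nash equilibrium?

226

Village i's FOC: ∂u_i/∂x_i = α_i − x_i = 0, so x_i* = α_i.
NE contributions = (1, 5, 3, 5); X = 14.
W^NE = (Σα)·X − ½Σα_i² = 14² − ½·60 = 166.
Planner sets x_i = Σα_j = 14 for every i, so X^SO = 4·14 = 56.
W^SO = (Σα)·X^SO − ½·4·(Σα)² = (4/2)·14² = 392.
Deadweight loss = W^SO − W^NE = 226.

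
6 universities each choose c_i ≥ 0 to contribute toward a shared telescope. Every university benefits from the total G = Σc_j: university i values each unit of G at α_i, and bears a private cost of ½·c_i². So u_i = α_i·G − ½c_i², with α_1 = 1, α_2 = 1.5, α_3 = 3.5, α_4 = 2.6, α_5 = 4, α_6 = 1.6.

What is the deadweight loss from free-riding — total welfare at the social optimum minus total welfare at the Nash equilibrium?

423.69

University i's FOC: ∂u_i/∂c_i = α_i − c_i = 0, so c_i* = α_i.
NE contributions = (1, 1.5, 3.5, 2.6, 4, 1.6); G = 14.2.
W^NE = (Σα)·G − ½Σα_i² = 14.2² − ½·40.82 = 181.23.
Planner sets c_i = Σα_j = 14.2 for every i, so G^SO = 6·14.2 = 85.2.
W^SO = (Σα)·G^SO − ½·6·(Σα)² = (6/2)·14.2² = 604.92.
Deadweight loss = W^SO − W^NE = 423.69.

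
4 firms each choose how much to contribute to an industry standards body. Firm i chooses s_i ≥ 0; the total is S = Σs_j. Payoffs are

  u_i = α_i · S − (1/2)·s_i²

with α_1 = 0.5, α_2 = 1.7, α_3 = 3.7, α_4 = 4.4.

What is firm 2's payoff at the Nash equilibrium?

Firm i's FOC: ∂u_i/∂s_i = α_i − s_i = 0, so s_i* = α_i.
NE contributions = (0.5, 1.7, 3.7, 4.4); S = 10.3.
u_2 = α_2·S − ½·(s_2)² = 1.7·10.3 − ½·1.7² = 16.065.

16.065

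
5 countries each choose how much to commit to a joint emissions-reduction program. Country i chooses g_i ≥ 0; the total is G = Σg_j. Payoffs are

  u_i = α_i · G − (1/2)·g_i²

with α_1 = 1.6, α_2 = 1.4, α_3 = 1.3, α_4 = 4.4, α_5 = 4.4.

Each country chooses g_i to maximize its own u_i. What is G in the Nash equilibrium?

13.1

Country i's FOC: ∂u_i/∂g_i = α_i − g_i = 0, so g_i* = α_i.
NE contributions = (1.6, 1.4, 1.3, 4.4, 4.4); G = 13.1.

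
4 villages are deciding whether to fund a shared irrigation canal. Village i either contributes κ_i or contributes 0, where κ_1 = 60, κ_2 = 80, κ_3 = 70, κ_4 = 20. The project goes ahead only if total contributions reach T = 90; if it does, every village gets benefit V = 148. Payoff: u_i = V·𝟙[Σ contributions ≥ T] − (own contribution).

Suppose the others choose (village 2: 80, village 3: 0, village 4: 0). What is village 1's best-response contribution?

60

Others' total = 80. Contributing 60 brings total to 140 ≥ 90: gain V − κ_1 = 88.
Best response: 60.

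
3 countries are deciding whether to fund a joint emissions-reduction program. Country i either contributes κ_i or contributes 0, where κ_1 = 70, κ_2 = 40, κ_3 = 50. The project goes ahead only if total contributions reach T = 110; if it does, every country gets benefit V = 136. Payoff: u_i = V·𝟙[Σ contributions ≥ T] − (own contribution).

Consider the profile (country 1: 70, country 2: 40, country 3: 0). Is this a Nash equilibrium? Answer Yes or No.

Total = 110 ≥ 110: provided.
Country 1 (pledges 70, payoff 66): dropping to 0 → total 40, payoff 0. No gain.
Country 2 (pledges 40, payoff 96): dropping to 0 → total 70, payoff 0. No gain.
Country 3 (pledges 0, payoff 136): pledging 50 → total 160, payoff 86. No gain.

Yes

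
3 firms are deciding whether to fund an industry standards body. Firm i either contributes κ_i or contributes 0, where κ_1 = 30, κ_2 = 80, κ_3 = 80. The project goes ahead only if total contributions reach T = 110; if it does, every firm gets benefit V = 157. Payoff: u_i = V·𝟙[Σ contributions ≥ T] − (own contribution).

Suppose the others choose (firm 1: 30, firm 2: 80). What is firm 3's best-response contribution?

0

Others' total = 110 ≥ 110; contributing adds cost 80 for no extra benefit.
Best response: 0.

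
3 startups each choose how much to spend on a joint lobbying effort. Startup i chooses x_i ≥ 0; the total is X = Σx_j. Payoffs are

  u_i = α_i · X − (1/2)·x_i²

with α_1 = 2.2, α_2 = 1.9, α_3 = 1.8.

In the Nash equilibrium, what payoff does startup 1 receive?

10.56

Startup i's FOC: ∂u_i/∂x_i = α_i − x_i = 0, so x_i* = α_i.
NE contributions = (2.2, 1.9, 1.8); X = 5.9.
u_1 = α_1·X − ½·(x_1)² = 2.2·5.9 − ½·2.2² = 10.56.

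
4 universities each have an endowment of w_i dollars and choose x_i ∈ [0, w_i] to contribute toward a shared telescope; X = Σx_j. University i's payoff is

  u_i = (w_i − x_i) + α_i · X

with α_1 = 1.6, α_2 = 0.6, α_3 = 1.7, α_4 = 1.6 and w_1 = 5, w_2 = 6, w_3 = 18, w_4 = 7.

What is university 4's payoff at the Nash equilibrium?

∂u_i/∂x_i = α_i − 1, so university i contributes w_i if α_i > 1, else 0.
α_i > 1 for i ∈ {1, 3, 4}; NE contributions (5, 0, 18, 7), X = 30.
u_4 = (7 − 7) + 1.6·30 = 48.

48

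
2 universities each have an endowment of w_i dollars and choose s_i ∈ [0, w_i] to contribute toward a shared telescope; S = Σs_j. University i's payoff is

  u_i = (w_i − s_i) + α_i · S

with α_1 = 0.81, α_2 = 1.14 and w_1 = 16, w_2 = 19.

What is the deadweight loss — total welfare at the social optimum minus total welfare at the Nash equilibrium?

∂u_i/∂s_i = α_i − 1, so university i contributes w_i if α_i > 1, else 0.
α_i > 1 for i ∈ {2}; NE contributions (0, 19), S = 19.
W^NE = Σw_i − S^NE + (Σα_i)·S^NE = 35 + 0.95·19 = 53.05.
Planner: ∂(Σu_j)/∂s_i = Σα_j − 1 = 0.95 > 0, so everyone contributes w_i; S^SO = 35, W^SO = 35 + 0.95·35 = 68.25.
Deadweight loss = 15.2.

15.2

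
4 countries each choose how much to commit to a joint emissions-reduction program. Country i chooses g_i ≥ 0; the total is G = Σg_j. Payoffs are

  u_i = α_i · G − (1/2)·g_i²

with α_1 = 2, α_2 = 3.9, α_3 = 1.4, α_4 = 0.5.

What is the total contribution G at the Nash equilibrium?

Country i's FOC: ∂u_i/∂g_i = α_i − g_i = 0, so g_i* = α_i.
NE contributions = (2, 3.9, 1.4, 0.5); G = 7.8.

7.8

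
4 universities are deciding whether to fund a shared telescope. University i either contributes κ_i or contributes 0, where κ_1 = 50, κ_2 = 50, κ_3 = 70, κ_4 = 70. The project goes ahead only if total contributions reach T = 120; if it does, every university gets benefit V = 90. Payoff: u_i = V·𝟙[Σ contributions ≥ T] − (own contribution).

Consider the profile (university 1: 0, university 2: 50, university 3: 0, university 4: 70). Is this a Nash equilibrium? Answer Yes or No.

Yes

Total = 120 ≥ 120: provided.
University 1 (pledges 0, payoff 90): pledging 50 → total 170, payoff 40. No gain.
University 2 (pledges 50, payoff 40): dropping to 0 → total 70, payoff 0. No gain.
University 3 (pledges 0, payoff 90): pledging 70 → total 190, payoff 20. No gain.
University 4 (pledges 70, payoff 20): dropping to 0 → total 50, payoff 0. No gain.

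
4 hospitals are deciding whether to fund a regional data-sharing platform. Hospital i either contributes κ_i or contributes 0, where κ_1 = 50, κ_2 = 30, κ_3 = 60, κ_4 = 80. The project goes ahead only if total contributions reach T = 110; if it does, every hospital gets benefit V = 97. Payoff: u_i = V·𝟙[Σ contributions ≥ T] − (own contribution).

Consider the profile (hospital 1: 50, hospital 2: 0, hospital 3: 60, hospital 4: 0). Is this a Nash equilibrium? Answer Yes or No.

Total = 110 ≥ 110: provided.
Hospital 1 (pledges 50, payoff 47): dropping to 0 → total 60, payoff 0. No gain.
Hospital 2 (pledges 0, payoff 97): pledging 30 → total 140, payoff 67. No gain.
Hospital 3 (pledges 60, payoff 37): dropping to 0 → total 50, payoff 0. No gain.
Hospital 4 (pledges 0, payoff 97): pledging 80 → total 190, payoff 17. No gain.

Yes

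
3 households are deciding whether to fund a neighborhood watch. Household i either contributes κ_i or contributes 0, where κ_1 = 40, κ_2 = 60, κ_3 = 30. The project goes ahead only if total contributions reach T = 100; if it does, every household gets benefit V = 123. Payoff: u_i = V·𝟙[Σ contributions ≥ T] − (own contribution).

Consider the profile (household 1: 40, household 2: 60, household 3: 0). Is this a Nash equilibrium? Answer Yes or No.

Total = 100 ≥ 100: provided.
Household 1 (pledges 40, payoff 83): dropping to 0 → total 60, payoff 0. No gain.
Household 2 (pledges 60, payoff 63): dropping to 0 → total 40, payoff 0. No gain.
Household 3 (pledges 0, payoff 123): pledging 30 → total 130, payoff 93. No gain.

Yes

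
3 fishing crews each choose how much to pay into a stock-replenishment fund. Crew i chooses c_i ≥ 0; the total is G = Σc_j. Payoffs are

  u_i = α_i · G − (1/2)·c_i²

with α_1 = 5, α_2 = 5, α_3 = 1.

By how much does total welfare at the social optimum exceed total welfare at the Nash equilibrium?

86

Crew i's FOC: ∂u_i/∂c_i = α_i − c_i = 0, so c_i* = α_i.
NE contributions = (5, 5, 1); G = 11.
W^NE = (Σα)·G − ½Σα_i² = 11² − ½·51 = 95.5.
Planner sets c_i = Σα_j = 11 for every i, so G^SO = 3·11 = 33.
W^SO = (Σα)·G^SO − ½·3·(Σα)² = (3/2)·11² = 181.5.
Deadweight loss = W^SO − W^NE = 86.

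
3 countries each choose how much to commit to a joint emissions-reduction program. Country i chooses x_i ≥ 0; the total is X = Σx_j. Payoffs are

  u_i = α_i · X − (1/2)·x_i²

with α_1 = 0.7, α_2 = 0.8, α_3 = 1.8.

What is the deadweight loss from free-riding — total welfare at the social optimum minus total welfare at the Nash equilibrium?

Country i's FOC: ∂u_i/∂x_i = α_i − x_i = 0, so x_i* = α_i.
NE contributions = (0.7, 0.8, 1.8); X = 3.3.
W^NE = (Σα)·X − ½Σα_i² = 3.3² − ½·4.37 = 8.705.
Planner sets x_i = Σα_j = 3.3 for every i, so X^SO = 3·3.3 = 9.9.
W^SO = (Σα)·X^SO − ½·3·(Σα)² = (3/2)·3.3² = 16.335.
Deadweight loss = W^SO − W^NE = 7.63.

7.63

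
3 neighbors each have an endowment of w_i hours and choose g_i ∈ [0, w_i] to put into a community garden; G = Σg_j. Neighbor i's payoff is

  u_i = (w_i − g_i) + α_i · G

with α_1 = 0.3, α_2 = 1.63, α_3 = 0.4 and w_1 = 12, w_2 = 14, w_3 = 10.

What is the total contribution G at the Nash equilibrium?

∂u_i/∂g_i = α_i − 1, so neighbor i contributes w_i if α_i > 1, else 0.
α_i > 1 for i ∈ {2}; NE contributions (0, 14, 0), G = 14.

14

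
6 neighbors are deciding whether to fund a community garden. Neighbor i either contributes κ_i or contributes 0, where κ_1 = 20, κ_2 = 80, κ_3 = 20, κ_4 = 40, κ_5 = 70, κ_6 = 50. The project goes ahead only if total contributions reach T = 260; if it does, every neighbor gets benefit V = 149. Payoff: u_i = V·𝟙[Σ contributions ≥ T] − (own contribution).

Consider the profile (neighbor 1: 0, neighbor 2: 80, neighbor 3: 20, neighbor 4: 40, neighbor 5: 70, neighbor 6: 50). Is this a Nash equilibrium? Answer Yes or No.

Yes

Total = 260 ≥ 260: provided.
Neighbor 1 (pledges 0, payoff 149): pledging 20 → total 280, payoff 129. No gain.
Neighbor 2 (pledges 80, payoff 69): dropping to 0 → total 180, payoff 0. No gain.
Neighbor 3 (pledges 20, payoff 129): dropping to 0 → total 240, payoff 0. No gain.
Neighbor 4 (pledges 40, payoff 109): dropping to 0 → total 220, payoff 0. No gain.
Neighbor 5 (pledges 70, payoff 79): dropping to 0 → total 190, payoff 0. No gain.
Neighbor 6 (pledges 50, payoff 99): dropping to 0 → total 210, payoff 0. No gain.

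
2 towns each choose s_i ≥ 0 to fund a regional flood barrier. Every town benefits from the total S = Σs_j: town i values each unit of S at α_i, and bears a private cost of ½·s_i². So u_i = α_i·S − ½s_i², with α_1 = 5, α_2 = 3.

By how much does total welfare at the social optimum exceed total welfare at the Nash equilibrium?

17

Town i's FOC: ∂u_i/∂s_i = α_i − s_i = 0, so s_i* = α_i.
NE contributions = (5, 3); S = 8.
W^NE = (Σα)·S − ½Σα_i² = 8² − ½·34 = 47.
Planner sets s_i = Σα_j = 8 for every i, so S^SO = 2·8 = 16.
W^SO = (Σα)·S^SO − ½·2·(Σα)² = (2/2)·8² = 64.
Deadweight loss = W^SO − W^NE = 17.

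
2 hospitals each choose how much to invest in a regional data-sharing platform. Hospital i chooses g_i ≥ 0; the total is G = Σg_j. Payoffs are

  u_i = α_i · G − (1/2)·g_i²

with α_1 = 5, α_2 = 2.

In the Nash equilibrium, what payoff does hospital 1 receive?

Hospital i's FOC: ∂u_i/∂g_i = α_i − g_i = 0, so g_i* = α_i.
NE contributions = (5, 2); G = 7.
u_1 = α_1·G − ½·(g_1)² = 5·7 − ½·5² = 22.5.

22.5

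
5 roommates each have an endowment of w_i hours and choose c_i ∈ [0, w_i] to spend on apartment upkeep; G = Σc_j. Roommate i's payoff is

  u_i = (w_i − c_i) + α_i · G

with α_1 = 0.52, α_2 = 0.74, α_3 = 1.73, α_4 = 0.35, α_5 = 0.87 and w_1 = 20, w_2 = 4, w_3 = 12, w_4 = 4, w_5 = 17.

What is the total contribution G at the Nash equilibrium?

∂u_i/∂c_i = α_i − 1, so roommate i contributes w_i if α_i > 1, else 0.
α_i > 1 for i ∈ {3}; NE contributions (0, 0, 12, 0, 0), G = 12.

12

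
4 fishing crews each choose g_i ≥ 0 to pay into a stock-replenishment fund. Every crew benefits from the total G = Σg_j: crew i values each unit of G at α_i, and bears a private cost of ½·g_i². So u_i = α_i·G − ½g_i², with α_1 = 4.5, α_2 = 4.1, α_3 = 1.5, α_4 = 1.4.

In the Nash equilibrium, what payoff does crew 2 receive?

38.745

Crew i's FOC: ∂u_i/∂g_i = α_i − g_i = 0, so g_i* = α_i.
NE contributions = (4.5, 4.1, 1.5, 1.4); G = 11.5.
u_2 = α_2·G − ½·(g_2)² = 4.1·11.5 − ½·4.1² = 38.745.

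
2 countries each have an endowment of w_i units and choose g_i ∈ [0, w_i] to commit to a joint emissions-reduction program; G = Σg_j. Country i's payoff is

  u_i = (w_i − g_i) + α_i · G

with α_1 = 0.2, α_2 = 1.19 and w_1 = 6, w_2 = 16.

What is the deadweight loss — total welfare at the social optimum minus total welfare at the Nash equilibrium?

2.34

∂u_i/∂g_i = α_i − 1, so country i contributes w_i if α_i > 1, else 0.
α_i > 1 for i ∈ {2}; NE contributions (0, 16), G = 16.
W^NE = Σw_i − G^NE + (Σα_i)·G^NE = 22 + 0.39·16 = 28.24.
Planner: ∂(Σu_j)/∂g_i = Σα_j − 1 = 0.39 > 0, so everyone contributes w_i; G^SO = 22, W^SO = 22 + 0.39·22 = 30.58.
Deadweight loss = 2.34.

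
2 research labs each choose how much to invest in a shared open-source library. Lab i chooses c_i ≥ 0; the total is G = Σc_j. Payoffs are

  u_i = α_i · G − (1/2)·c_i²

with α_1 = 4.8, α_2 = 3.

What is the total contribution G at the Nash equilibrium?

7.8

Lab i's FOC: ∂u_i/∂c_i = α_i − c_i = 0, so c_i* = α_i.
NE contributions = (4.8, 3); G = 7.8.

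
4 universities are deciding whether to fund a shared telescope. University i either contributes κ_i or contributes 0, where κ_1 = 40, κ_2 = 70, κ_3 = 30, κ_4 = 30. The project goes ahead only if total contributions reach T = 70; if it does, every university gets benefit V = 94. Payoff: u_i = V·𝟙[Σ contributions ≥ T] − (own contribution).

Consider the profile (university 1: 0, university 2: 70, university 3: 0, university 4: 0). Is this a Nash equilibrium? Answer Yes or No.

Yes

Total = 70 ≥ 70: provided.
University 1 (pledges 0, payoff 94): pledging 40 → total 110, payoff 54. No gain.
University 2 (pledges 70, payoff 24): dropping to 0 → total 0, payoff 0. No gain.
University 3 (pledges 0, payoff 94): pledging 30 → total 100, payoff 64. No gain.
University 4 (pledges 0, payoff 94): pledging 30 → total 100, payoff 64. No gain.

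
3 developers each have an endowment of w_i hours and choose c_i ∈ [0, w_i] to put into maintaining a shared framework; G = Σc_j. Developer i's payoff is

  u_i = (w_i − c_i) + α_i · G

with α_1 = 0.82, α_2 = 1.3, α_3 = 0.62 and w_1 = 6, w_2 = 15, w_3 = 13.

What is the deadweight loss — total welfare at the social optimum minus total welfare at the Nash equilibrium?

33.06

∂u_i/∂c_i = α_i − 1, so developer i contributes w_i if α_i > 1, else 0.
α_i > 1 for i ∈ {2}; NE contributions (0, 15, 0), G = 15.
W^NE = Σw_i − G^NE + (Σα_i)·G^NE = 34 + 1.74·15 = 60.1.
Planner: ∂(Σu_j)/∂c_i = Σα_j − 1 = 1.74 > 0, so everyone contributes w_i; G^SO = 34, W^SO = 34 + 1.74·34 = 93.16.
Deadweight loss = 33.06.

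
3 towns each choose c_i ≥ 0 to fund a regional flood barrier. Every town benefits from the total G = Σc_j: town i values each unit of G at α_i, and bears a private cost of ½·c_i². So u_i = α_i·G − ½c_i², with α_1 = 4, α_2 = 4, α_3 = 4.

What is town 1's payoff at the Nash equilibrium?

Town i's FOC: ∂u_i/∂c_i = α_i − c_i = 0, so c_i* = α_i.
NE contributions = (4, 4, 4); G = 12.
u_1 = α_1·G − ½·(c_1)² = 4·12 − ½·4² = 40.

40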